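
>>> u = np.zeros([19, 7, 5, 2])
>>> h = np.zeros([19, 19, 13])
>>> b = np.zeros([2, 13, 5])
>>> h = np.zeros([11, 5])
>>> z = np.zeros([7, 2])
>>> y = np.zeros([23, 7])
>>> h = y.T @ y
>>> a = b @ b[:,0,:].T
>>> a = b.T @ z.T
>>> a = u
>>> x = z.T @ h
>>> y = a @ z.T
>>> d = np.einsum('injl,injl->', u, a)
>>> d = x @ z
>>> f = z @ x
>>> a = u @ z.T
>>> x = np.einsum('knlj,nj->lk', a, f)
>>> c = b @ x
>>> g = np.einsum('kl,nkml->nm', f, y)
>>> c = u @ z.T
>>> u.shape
(19, 7, 5, 2)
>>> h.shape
(7, 7)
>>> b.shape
(2, 13, 5)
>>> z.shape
(7, 2)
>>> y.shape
(19, 7, 5, 7)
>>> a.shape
(19, 7, 5, 7)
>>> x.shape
(5, 19)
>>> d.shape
(2, 2)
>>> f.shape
(7, 7)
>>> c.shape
(19, 7, 5, 7)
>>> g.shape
(19, 5)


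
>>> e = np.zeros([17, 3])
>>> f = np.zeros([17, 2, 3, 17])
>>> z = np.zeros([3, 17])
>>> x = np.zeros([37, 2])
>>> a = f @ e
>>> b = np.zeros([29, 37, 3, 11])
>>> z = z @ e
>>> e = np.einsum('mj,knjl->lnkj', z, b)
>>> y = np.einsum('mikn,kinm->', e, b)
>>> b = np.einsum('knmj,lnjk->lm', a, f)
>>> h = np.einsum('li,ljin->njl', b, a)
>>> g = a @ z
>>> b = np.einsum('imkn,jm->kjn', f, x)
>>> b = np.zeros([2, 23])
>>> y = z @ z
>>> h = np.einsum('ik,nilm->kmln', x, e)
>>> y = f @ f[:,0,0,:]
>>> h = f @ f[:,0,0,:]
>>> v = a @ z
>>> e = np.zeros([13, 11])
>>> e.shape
(13, 11)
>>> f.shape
(17, 2, 3, 17)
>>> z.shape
(3, 3)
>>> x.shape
(37, 2)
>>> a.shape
(17, 2, 3, 3)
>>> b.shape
(2, 23)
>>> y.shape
(17, 2, 3, 17)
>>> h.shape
(17, 2, 3, 17)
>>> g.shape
(17, 2, 3, 3)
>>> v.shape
(17, 2, 3, 3)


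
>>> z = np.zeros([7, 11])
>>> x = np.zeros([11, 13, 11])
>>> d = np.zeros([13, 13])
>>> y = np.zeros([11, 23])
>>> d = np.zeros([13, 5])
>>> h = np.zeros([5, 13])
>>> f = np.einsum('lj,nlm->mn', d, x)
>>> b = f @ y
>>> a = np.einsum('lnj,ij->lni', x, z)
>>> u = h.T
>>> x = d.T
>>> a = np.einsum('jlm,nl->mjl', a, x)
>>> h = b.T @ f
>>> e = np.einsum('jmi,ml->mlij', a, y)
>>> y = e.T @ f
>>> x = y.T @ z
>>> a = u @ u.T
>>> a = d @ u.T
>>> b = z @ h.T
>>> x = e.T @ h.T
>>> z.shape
(7, 11)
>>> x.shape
(7, 13, 23, 23)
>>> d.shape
(13, 5)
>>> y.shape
(7, 13, 23, 11)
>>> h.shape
(23, 11)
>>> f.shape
(11, 11)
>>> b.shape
(7, 23)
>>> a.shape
(13, 13)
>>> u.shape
(13, 5)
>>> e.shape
(11, 23, 13, 7)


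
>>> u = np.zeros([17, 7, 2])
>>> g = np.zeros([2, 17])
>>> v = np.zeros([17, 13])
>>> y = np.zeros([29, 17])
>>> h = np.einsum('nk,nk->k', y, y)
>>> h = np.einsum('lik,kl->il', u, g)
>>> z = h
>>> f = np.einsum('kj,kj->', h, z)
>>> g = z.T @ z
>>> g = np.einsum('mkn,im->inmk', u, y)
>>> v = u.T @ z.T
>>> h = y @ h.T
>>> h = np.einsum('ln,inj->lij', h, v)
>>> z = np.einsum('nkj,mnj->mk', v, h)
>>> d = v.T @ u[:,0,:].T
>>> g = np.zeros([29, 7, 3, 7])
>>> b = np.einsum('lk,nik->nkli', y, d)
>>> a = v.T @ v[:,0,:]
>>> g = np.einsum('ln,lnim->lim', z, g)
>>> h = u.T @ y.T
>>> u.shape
(17, 7, 2)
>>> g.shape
(29, 3, 7)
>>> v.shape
(2, 7, 7)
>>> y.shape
(29, 17)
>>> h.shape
(2, 7, 29)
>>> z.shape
(29, 7)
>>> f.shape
()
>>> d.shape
(7, 7, 17)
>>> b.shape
(7, 17, 29, 7)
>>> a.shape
(7, 7, 7)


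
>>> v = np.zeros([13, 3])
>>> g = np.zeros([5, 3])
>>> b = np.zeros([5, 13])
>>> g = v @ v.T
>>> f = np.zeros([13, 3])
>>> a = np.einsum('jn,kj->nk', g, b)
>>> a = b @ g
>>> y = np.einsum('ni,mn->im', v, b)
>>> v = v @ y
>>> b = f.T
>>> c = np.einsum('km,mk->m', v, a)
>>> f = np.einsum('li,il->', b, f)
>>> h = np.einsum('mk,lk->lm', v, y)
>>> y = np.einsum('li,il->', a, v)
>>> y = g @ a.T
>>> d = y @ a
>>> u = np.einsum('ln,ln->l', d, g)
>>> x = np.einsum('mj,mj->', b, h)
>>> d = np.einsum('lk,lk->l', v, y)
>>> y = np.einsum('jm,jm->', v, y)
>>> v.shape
(13, 5)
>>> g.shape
(13, 13)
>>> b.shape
(3, 13)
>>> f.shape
()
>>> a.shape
(5, 13)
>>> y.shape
()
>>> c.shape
(5,)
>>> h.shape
(3, 13)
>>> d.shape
(13,)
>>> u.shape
(13,)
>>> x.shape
()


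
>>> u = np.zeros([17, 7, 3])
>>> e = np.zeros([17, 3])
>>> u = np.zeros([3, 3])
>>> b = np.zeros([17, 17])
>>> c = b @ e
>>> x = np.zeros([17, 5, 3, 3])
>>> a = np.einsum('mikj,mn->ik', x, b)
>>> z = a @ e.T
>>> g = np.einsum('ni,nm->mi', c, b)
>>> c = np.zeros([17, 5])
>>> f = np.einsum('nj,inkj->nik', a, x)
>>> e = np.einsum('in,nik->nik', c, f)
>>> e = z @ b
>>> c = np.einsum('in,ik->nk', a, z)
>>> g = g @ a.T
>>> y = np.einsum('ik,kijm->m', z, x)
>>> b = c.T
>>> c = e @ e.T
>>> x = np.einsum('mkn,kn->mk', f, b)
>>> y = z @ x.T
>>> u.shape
(3, 3)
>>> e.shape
(5, 17)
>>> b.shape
(17, 3)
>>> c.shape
(5, 5)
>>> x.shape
(5, 17)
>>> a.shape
(5, 3)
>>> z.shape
(5, 17)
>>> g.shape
(17, 5)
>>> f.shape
(5, 17, 3)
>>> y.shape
(5, 5)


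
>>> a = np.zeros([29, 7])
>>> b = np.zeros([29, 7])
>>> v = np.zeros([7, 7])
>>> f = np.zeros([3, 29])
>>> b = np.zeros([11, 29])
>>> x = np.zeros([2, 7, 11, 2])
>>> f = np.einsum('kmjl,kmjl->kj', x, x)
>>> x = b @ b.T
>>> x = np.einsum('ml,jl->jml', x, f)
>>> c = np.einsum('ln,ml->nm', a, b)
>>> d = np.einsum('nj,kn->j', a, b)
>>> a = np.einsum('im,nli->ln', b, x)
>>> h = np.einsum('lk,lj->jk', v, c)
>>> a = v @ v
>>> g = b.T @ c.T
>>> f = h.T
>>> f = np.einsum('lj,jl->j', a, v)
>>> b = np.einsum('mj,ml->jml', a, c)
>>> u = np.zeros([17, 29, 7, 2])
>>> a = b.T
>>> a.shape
(11, 7, 7)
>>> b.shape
(7, 7, 11)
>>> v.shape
(7, 7)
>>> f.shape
(7,)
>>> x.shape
(2, 11, 11)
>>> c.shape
(7, 11)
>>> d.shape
(7,)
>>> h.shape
(11, 7)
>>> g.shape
(29, 7)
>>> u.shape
(17, 29, 7, 2)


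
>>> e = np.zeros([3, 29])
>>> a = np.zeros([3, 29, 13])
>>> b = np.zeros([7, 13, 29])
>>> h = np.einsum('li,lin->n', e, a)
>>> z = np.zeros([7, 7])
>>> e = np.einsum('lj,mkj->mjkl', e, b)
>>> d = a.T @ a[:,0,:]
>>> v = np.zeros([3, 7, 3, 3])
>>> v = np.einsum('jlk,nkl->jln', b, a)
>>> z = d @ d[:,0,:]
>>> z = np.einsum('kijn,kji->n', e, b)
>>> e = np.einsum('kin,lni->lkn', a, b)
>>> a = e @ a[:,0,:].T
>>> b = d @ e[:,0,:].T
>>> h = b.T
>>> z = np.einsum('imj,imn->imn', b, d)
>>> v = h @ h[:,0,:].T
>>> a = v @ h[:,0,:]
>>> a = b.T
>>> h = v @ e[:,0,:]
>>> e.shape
(7, 3, 13)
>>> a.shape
(7, 29, 13)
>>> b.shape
(13, 29, 7)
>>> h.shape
(7, 29, 13)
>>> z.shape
(13, 29, 13)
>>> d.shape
(13, 29, 13)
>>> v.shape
(7, 29, 7)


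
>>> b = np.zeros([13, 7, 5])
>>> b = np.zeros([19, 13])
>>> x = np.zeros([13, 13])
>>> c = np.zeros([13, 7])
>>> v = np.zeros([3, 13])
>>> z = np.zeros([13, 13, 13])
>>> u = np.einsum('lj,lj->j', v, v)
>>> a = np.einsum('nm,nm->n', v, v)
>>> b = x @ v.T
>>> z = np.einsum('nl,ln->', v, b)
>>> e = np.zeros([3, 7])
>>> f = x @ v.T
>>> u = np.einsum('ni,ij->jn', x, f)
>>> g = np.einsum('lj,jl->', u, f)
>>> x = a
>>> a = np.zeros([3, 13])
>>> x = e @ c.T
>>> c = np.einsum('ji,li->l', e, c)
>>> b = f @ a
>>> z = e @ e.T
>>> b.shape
(13, 13)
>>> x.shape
(3, 13)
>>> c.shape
(13,)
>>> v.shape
(3, 13)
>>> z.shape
(3, 3)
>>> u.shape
(3, 13)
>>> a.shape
(3, 13)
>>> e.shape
(3, 7)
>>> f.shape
(13, 3)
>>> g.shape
()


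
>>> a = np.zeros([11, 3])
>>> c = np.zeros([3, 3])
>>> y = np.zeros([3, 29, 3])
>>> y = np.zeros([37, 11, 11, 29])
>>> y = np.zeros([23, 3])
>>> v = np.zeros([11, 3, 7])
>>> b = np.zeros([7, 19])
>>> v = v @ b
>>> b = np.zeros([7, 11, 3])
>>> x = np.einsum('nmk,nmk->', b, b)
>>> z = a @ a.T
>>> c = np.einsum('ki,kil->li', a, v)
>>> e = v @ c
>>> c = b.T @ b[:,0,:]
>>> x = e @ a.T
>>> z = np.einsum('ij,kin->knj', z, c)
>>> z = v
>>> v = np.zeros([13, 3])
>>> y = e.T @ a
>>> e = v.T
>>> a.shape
(11, 3)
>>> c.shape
(3, 11, 3)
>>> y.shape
(3, 3, 3)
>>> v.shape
(13, 3)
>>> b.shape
(7, 11, 3)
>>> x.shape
(11, 3, 11)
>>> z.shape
(11, 3, 19)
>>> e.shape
(3, 13)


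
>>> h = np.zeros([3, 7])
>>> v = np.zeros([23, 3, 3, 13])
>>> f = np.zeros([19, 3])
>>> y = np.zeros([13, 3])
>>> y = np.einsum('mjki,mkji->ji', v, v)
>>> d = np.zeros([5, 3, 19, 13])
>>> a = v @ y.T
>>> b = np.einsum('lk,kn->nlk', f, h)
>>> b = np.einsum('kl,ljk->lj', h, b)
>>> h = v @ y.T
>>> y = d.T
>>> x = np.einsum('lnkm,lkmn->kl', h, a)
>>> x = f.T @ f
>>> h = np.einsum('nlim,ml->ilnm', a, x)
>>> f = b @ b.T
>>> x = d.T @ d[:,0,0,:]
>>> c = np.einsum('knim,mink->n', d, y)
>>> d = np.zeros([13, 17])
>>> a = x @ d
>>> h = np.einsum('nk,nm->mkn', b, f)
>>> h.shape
(7, 19, 7)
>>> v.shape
(23, 3, 3, 13)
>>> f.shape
(7, 7)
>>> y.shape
(13, 19, 3, 5)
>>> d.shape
(13, 17)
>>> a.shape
(13, 19, 3, 17)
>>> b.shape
(7, 19)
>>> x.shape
(13, 19, 3, 13)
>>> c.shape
(3,)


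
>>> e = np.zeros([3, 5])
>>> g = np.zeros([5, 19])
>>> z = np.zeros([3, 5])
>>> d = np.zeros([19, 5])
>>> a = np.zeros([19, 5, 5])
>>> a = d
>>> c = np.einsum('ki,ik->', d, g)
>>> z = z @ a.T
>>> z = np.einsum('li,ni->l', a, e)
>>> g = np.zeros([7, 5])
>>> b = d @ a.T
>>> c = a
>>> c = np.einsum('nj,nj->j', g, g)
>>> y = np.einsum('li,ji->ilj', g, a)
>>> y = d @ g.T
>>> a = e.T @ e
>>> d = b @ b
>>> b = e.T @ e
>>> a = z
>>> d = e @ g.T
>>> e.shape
(3, 5)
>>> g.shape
(7, 5)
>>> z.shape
(19,)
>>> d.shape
(3, 7)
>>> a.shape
(19,)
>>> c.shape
(5,)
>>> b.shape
(5, 5)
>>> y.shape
(19, 7)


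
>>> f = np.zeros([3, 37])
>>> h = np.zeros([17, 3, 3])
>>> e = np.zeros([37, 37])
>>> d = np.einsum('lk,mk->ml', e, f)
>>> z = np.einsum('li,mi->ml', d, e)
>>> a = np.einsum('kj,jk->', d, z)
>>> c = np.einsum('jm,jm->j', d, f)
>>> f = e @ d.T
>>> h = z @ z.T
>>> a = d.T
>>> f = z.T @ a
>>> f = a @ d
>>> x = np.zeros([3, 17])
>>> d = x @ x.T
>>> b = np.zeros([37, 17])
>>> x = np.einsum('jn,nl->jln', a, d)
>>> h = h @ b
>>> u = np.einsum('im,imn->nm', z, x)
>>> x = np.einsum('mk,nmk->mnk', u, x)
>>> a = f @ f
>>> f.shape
(37, 37)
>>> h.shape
(37, 17)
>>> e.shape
(37, 37)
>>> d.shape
(3, 3)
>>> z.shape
(37, 3)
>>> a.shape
(37, 37)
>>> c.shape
(3,)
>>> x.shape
(3, 37, 3)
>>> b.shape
(37, 17)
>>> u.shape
(3, 3)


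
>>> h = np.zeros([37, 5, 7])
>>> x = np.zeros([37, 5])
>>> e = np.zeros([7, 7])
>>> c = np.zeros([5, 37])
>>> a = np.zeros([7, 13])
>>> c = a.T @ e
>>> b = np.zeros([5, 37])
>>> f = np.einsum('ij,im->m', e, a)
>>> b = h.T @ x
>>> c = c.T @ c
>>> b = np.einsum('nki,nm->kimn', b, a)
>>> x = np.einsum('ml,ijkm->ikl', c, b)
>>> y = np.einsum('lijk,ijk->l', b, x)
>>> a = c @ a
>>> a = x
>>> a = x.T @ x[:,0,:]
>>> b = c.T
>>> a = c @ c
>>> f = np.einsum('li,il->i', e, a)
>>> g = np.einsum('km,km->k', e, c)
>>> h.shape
(37, 5, 7)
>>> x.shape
(5, 13, 7)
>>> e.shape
(7, 7)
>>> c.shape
(7, 7)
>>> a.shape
(7, 7)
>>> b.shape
(7, 7)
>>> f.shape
(7,)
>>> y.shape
(5,)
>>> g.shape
(7,)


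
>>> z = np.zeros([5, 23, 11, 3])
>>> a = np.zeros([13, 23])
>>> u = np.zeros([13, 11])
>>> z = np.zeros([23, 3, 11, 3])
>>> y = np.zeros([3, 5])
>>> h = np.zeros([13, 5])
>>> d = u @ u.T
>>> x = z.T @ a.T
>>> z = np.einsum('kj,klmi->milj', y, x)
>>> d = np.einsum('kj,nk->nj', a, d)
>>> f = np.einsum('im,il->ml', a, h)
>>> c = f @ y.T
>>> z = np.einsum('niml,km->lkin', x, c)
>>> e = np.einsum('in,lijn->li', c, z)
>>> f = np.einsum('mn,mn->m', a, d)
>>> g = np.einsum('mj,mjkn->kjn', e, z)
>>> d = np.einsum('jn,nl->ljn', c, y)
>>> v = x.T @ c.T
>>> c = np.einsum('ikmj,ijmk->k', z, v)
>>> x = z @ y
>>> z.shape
(13, 23, 11, 3)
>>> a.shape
(13, 23)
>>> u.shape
(13, 11)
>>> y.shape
(3, 5)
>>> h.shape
(13, 5)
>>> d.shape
(5, 23, 3)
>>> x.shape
(13, 23, 11, 5)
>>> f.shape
(13,)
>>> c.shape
(23,)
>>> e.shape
(13, 23)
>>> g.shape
(11, 23, 3)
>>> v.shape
(13, 3, 11, 23)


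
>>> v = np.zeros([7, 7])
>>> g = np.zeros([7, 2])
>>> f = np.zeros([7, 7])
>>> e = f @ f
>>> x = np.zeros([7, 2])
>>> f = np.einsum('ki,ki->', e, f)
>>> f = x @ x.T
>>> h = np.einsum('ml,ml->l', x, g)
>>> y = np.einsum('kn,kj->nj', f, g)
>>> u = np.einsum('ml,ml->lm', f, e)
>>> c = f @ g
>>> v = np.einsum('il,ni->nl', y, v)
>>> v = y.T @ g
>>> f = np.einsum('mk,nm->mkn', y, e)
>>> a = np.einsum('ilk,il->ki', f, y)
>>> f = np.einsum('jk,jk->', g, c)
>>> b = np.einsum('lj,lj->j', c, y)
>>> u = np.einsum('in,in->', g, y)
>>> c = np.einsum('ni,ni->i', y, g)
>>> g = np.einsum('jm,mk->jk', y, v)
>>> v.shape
(2, 2)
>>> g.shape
(7, 2)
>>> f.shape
()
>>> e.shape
(7, 7)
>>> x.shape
(7, 2)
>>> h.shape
(2,)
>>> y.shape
(7, 2)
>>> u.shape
()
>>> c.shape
(2,)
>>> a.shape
(7, 7)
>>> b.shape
(2,)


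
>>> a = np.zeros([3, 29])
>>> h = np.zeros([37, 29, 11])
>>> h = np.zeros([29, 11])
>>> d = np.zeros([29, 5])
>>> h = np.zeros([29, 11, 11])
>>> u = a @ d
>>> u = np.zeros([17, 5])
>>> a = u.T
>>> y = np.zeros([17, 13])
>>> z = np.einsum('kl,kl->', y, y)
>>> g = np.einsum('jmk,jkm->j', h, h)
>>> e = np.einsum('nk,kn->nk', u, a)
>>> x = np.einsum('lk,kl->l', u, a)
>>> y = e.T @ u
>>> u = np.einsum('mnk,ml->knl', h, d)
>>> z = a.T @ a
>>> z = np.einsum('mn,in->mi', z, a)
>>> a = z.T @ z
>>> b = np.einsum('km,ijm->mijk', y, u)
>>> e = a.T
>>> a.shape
(5, 5)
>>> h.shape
(29, 11, 11)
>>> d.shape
(29, 5)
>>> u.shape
(11, 11, 5)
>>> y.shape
(5, 5)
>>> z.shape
(17, 5)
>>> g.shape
(29,)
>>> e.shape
(5, 5)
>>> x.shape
(17,)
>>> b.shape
(5, 11, 11, 5)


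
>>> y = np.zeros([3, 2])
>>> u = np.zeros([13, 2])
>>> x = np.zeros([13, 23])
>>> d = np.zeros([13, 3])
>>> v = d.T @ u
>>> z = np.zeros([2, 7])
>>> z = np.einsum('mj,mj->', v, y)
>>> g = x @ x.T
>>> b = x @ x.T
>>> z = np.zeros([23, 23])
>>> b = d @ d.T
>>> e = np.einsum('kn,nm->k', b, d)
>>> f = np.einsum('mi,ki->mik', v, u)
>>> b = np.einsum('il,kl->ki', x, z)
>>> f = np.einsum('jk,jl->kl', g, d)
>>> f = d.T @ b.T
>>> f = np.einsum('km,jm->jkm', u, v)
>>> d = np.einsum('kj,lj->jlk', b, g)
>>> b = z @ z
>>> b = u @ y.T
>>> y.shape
(3, 2)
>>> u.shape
(13, 2)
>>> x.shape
(13, 23)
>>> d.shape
(13, 13, 23)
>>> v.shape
(3, 2)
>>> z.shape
(23, 23)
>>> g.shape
(13, 13)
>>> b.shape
(13, 3)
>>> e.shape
(13,)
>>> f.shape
(3, 13, 2)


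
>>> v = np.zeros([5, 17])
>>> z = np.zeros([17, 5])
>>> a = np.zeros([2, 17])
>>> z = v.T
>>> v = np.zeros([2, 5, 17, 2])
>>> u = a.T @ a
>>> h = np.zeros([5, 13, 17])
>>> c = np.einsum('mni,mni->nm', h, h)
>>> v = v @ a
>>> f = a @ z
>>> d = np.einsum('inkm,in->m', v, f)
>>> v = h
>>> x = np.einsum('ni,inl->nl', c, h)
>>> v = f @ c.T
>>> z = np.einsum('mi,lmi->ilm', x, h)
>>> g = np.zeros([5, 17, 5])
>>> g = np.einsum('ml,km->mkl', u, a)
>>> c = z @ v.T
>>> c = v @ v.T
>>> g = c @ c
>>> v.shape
(2, 13)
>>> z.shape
(17, 5, 13)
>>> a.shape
(2, 17)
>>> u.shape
(17, 17)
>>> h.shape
(5, 13, 17)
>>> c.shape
(2, 2)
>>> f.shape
(2, 5)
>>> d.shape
(17,)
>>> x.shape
(13, 17)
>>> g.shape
(2, 2)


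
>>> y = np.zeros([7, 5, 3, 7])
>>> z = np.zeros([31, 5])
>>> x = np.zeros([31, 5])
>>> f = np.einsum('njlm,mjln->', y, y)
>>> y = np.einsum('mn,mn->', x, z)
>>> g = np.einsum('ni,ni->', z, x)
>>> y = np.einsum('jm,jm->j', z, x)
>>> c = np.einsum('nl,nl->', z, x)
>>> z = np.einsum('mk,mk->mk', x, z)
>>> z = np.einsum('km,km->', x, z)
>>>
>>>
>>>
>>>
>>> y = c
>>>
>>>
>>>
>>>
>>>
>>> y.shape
()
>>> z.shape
()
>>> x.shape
(31, 5)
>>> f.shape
()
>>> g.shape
()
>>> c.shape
()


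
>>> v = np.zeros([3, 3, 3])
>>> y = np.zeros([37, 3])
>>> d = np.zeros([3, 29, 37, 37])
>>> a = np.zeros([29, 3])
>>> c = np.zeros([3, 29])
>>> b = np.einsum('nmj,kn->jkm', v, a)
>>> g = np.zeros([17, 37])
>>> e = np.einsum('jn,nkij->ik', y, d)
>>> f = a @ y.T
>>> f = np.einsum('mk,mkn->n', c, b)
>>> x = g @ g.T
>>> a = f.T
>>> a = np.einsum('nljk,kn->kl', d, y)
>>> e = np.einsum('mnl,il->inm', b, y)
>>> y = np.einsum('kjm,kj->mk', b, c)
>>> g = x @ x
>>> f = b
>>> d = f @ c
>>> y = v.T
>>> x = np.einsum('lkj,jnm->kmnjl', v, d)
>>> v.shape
(3, 3, 3)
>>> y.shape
(3, 3, 3)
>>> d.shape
(3, 29, 29)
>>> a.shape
(37, 29)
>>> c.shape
(3, 29)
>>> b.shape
(3, 29, 3)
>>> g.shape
(17, 17)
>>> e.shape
(37, 29, 3)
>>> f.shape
(3, 29, 3)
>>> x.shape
(3, 29, 29, 3, 3)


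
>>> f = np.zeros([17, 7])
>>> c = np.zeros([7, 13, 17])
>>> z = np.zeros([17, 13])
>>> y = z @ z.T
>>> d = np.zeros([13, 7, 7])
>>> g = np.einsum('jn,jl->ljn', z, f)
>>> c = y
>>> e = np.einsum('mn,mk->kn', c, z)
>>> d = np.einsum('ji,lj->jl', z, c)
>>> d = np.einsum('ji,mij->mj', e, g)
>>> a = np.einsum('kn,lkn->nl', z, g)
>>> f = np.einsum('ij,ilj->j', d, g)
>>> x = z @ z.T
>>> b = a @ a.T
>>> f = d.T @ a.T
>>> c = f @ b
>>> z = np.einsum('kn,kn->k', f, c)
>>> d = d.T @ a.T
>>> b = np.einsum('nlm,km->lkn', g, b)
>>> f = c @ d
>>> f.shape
(13, 13)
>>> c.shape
(13, 13)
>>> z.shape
(13,)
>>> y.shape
(17, 17)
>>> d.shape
(13, 13)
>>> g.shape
(7, 17, 13)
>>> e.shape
(13, 17)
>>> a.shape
(13, 7)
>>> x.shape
(17, 17)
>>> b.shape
(17, 13, 7)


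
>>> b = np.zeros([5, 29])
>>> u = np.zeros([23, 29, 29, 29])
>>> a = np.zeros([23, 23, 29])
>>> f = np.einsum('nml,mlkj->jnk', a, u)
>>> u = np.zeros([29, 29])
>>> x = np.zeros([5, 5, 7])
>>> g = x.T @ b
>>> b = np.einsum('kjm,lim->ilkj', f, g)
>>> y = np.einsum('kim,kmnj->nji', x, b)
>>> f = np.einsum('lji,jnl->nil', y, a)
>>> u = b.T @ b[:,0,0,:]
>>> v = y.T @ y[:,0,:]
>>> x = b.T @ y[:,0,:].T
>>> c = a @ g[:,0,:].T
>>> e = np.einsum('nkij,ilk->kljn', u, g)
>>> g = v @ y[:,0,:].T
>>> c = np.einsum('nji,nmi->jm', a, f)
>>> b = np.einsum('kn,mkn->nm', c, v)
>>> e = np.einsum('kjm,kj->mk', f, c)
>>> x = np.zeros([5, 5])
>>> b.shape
(5, 5)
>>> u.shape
(23, 29, 7, 23)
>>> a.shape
(23, 23, 29)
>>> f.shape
(23, 5, 29)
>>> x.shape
(5, 5)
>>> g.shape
(5, 23, 29)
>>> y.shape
(29, 23, 5)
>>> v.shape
(5, 23, 5)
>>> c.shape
(23, 5)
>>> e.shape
(29, 23)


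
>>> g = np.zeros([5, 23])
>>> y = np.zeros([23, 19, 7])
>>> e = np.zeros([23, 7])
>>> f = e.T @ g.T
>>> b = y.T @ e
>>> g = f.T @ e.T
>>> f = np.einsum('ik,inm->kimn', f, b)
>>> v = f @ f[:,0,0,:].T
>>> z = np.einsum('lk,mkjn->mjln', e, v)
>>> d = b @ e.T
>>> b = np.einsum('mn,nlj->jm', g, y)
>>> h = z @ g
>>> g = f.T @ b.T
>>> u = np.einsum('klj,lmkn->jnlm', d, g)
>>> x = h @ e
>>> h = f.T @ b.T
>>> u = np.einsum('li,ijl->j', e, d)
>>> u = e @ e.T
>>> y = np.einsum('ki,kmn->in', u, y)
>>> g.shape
(19, 7, 7, 7)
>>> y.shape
(23, 7)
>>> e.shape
(23, 7)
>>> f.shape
(5, 7, 7, 19)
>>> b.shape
(7, 5)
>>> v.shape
(5, 7, 7, 5)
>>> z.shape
(5, 7, 23, 5)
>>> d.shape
(7, 19, 23)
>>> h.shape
(19, 7, 7, 7)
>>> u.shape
(23, 23)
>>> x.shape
(5, 7, 23, 7)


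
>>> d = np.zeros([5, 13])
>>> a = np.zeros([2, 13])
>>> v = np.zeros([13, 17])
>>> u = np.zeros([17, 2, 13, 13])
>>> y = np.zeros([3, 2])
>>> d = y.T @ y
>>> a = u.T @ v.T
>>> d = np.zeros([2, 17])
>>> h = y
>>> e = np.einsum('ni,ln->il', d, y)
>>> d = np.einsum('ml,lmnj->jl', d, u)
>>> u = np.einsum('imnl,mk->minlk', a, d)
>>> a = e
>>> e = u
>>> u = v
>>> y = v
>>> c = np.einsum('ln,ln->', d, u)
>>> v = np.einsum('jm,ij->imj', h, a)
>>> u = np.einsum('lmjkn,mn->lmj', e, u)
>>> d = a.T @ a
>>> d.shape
(3, 3)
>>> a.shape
(17, 3)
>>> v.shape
(17, 2, 3)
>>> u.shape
(13, 13, 2)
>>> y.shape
(13, 17)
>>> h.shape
(3, 2)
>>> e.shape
(13, 13, 2, 13, 17)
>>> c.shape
()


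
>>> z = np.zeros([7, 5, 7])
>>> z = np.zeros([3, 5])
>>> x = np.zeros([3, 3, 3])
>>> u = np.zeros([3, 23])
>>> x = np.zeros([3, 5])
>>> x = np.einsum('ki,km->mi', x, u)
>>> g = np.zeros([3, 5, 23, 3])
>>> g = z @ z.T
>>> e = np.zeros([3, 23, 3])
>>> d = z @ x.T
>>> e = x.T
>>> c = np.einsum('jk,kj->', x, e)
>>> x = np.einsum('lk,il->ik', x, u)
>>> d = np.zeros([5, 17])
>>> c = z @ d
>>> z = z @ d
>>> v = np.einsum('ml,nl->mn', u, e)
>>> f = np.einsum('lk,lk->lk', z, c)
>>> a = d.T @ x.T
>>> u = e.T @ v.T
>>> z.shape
(3, 17)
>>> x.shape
(3, 5)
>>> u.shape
(23, 3)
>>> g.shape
(3, 3)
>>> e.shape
(5, 23)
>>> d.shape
(5, 17)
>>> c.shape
(3, 17)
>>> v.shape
(3, 5)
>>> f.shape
(3, 17)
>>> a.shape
(17, 3)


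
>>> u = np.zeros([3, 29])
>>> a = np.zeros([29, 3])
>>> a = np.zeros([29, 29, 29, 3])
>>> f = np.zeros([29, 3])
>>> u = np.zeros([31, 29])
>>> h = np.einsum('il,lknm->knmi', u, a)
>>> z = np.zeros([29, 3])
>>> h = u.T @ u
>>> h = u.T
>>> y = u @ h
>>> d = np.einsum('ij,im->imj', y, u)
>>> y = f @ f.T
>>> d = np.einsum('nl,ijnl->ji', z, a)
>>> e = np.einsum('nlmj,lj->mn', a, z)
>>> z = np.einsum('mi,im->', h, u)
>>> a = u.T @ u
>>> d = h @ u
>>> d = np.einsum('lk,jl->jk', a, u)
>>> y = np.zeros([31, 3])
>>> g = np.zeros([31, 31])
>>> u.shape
(31, 29)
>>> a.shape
(29, 29)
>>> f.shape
(29, 3)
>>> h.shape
(29, 31)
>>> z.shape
()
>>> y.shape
(31, 3)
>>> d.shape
(31, 29)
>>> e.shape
(29, 29)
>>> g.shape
(31, 31)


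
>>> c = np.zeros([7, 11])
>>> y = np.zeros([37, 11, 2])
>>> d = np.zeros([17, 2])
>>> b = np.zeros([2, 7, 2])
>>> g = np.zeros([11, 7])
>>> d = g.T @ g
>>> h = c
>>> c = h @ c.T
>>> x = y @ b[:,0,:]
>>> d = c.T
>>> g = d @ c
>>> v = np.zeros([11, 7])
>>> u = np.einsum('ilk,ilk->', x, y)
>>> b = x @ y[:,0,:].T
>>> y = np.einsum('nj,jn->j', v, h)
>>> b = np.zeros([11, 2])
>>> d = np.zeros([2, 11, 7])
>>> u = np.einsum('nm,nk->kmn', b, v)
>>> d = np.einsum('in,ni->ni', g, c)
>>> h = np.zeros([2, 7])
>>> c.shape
(7, 7)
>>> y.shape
(7,)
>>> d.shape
(7, 7)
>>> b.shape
(11, 2)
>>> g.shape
(7, 7)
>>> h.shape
(2, 7)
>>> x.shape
(37, 11, 2)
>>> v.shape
(11, 7)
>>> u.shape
(7, 2, 11)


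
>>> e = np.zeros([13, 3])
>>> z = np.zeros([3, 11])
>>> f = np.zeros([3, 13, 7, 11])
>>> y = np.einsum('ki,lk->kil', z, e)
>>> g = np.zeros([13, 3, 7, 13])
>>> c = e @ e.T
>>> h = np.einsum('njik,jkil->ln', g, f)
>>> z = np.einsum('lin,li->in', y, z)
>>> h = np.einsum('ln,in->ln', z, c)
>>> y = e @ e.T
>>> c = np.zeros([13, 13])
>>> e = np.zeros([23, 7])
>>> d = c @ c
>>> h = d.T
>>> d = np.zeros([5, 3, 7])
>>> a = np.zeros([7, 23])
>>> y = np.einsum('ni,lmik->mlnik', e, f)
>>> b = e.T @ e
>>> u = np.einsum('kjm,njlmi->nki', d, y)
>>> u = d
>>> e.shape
(23, 7)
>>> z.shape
(11, 13)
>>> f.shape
(3, 13, 7, 11)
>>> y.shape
(13, 3, 23, 7, 11)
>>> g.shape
(13, 3, 7, 13)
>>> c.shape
(13, 13)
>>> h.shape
(13, 13)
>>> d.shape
(5, 3, 7)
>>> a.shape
(7, 23)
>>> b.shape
(7, 7)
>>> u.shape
(5, 3, 7)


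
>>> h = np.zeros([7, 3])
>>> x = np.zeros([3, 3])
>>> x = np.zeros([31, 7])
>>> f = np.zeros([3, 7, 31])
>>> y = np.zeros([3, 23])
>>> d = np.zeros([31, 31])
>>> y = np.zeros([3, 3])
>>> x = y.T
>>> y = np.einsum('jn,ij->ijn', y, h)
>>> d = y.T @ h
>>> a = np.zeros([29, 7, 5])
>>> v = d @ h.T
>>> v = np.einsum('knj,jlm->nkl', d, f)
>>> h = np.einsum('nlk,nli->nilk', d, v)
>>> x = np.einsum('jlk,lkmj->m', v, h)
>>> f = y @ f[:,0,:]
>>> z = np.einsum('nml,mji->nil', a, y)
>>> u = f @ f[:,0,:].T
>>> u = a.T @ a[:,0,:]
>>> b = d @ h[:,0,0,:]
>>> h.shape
(3, 7, 3, 3)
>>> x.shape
(3,)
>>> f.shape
(7, 3, 31)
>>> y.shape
(7, 3, 3)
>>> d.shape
(3, 3, 3)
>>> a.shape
(29, 7, 5)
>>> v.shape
(3, 3, 7)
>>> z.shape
(29, 3, 5)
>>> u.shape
(5, 7, 5)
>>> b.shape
(3, 3, 3)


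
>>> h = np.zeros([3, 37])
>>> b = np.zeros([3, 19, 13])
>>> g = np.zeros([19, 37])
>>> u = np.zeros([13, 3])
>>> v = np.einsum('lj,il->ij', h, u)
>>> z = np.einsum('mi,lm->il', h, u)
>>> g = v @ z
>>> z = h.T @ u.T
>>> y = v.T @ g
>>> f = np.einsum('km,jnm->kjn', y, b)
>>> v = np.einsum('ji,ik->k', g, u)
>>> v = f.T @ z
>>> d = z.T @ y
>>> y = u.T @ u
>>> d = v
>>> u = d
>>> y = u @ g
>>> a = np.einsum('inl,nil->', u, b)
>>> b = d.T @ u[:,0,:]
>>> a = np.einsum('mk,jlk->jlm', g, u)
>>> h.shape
(3, 37)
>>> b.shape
(13, 3, 13)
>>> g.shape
(13, 13)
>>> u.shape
(19, 3, 13)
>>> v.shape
(19, 3, 13)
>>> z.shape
(37, 13)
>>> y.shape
(19, 3, 13)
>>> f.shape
(37, 3, 19)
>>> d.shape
(19, 3, 13)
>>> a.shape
(19, 3, 13)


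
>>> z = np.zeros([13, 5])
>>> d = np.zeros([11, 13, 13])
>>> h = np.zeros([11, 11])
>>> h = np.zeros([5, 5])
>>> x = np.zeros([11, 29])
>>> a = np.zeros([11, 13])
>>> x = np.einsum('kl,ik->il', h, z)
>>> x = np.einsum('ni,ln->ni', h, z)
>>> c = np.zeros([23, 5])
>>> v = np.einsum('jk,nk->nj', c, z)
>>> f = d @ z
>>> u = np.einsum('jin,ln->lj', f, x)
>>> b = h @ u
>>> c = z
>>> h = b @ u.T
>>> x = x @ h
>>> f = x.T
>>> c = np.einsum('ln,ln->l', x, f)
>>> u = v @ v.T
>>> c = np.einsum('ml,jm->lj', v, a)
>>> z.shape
(13, 5)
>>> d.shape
(11, 13, 13)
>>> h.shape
(5, 5)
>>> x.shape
(5, 5)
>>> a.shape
(11, 13)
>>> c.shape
(23, 11)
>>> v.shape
(13, 23)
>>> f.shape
(5, 5)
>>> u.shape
(13, 13)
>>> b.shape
(5, 11)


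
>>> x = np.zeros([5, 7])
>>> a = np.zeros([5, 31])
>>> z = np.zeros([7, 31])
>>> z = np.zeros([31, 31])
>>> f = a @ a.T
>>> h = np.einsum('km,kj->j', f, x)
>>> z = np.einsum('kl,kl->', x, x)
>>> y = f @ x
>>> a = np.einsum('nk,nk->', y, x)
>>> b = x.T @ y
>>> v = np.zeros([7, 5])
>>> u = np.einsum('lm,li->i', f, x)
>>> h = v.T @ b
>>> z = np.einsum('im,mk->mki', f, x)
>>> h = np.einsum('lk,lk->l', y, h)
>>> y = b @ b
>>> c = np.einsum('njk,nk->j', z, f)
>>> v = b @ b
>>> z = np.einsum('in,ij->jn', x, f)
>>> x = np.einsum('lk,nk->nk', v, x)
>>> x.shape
(5, 7)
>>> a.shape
()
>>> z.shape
(5, 7)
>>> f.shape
(5, 5)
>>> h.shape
(5,)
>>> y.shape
(7, 7)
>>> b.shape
(7, 7)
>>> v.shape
(7, 7)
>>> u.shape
(7,)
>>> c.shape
(7,)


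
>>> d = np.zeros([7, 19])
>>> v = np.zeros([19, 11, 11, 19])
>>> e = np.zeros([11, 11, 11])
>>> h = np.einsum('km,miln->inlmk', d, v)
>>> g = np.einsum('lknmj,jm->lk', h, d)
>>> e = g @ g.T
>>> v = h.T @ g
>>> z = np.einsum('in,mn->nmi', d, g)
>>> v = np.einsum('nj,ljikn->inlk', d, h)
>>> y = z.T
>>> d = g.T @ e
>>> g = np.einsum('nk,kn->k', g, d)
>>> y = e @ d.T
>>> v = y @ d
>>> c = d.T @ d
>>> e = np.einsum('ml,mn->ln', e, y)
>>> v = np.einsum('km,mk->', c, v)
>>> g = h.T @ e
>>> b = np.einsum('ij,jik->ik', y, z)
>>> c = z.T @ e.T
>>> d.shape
(19, 11)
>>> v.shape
()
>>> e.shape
(11, 19)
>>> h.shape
(11, 19, 11, 19, 7)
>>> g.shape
(7, 19, 11, 19, 19)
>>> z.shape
(19, 11, 7)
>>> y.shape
(11, 19)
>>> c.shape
(7, 11, 11)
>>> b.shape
(11, 7)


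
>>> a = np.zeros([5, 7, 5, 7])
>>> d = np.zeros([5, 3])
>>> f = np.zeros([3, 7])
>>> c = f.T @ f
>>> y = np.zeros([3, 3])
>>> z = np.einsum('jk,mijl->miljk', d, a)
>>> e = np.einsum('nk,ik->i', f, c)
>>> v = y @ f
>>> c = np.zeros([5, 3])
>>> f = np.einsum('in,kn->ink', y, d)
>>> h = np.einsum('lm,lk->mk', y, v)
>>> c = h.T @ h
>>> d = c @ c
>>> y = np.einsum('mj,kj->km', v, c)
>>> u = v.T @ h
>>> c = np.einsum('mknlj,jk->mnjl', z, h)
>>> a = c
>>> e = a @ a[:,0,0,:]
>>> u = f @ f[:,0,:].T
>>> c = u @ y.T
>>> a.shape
(5, 7, 3, 5)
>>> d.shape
(7, 7)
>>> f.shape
(3, 3, 5)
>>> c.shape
(3, 3, 7)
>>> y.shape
(7, 3)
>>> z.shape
(5, 7, 7, 5, 3)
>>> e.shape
(5, 7, 3, 5)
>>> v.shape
(3, 7)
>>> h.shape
(3, 7)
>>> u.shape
(3, 3, 3)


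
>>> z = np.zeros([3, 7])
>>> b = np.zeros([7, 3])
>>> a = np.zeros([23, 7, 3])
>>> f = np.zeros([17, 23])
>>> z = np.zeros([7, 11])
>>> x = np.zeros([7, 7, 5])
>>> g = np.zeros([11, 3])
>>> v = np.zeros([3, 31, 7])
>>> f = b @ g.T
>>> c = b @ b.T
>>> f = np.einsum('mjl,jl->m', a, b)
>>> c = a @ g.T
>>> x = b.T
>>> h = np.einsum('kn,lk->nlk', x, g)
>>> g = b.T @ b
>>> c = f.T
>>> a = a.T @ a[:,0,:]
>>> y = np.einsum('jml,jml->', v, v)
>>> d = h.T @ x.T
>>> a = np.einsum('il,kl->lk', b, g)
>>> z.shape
(7, 11)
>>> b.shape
(7, 3)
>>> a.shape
(3, 3)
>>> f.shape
(23,)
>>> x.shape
(3, 7)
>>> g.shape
(3, 3)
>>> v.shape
(3, 31, 7)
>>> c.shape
(23,)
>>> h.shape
(7, 11, 3)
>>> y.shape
()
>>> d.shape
(3, 11, 3)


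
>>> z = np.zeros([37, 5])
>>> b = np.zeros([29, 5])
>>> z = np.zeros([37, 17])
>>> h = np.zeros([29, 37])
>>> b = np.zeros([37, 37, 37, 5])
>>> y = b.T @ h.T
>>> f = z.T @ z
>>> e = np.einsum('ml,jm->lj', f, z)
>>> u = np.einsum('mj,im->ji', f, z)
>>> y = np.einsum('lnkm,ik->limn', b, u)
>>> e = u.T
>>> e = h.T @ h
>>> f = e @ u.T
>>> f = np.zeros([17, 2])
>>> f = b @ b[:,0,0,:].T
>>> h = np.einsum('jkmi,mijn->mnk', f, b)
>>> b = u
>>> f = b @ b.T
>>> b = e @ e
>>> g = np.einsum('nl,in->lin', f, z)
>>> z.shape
(37, 17)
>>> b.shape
(37, 37)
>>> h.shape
(37, 5, 37)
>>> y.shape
(37, 17, 5, 37)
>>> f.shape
(17, 17)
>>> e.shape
(37, 37)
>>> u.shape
(17, 37)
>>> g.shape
(17, 37, 17)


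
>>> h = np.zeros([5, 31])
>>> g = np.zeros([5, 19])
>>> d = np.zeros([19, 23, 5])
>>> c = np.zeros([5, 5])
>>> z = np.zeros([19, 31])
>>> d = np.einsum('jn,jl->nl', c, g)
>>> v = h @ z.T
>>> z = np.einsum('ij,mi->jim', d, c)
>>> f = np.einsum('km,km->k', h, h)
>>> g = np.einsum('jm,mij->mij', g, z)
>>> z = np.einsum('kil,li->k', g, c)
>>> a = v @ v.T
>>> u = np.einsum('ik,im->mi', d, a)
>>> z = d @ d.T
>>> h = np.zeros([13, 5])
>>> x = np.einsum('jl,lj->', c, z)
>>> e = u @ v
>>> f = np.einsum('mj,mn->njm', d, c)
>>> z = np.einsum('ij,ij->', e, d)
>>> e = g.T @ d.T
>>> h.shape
(13, 5)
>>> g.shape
(19, 5, 5)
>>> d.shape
(5, 19)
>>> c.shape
(5, 5)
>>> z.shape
()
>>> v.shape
(5, 19)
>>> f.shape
(5, 19, 5)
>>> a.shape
(5, 5)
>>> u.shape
(5, 5)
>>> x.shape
()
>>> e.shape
(5, 5, 5)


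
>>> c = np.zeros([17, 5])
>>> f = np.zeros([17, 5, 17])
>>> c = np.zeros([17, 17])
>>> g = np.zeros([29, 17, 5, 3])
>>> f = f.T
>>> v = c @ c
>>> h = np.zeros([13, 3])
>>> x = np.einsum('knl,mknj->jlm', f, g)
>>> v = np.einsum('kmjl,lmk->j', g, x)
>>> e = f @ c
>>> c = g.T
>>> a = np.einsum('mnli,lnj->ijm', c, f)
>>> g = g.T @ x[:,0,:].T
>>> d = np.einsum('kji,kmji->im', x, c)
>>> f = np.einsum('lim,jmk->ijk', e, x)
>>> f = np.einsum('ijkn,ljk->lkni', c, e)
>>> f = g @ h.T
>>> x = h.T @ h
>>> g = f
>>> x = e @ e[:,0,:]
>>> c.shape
(3, 5, 17, 29)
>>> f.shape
(3, 5, 17, 13)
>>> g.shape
(3, 5, 17, 13)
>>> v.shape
(5,)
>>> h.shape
(13, 3)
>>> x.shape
(17, 5, 17)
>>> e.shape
(17, 5, 17)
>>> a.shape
(29, 17, 3)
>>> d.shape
(29, 5)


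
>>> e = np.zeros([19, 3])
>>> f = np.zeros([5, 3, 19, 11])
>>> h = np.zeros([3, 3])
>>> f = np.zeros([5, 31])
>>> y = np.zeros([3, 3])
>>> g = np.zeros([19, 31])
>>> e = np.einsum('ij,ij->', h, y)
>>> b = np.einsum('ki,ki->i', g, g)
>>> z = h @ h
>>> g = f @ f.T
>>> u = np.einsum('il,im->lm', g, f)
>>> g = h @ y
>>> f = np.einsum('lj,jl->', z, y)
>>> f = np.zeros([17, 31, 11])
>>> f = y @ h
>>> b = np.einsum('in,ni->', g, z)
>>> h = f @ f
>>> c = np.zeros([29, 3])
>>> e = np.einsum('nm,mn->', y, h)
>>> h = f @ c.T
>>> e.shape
()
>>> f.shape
(3, 3)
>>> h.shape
(3, 29)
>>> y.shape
(3, 3)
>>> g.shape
(3, 3)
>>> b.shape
()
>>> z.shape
(3, 3)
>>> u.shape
(5, 31)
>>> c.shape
(29, 3)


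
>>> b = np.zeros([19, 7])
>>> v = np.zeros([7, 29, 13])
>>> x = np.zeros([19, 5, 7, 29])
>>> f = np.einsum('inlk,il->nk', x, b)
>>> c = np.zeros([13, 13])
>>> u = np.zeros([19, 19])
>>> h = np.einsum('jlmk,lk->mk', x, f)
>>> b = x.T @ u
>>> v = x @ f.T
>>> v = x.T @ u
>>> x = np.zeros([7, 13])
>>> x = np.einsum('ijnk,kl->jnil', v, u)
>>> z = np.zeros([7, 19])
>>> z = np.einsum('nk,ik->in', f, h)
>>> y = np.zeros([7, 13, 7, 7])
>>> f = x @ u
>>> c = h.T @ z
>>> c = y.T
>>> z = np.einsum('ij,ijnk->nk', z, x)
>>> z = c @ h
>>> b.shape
(29, 7, 5, 19)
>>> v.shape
(29, 7, 5, 19)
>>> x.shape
(7, 5, 29, 19)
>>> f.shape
(7, 5, 29, 19)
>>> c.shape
(7, 7, 13, 7)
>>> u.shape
(19, 19)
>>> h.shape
(7, 29)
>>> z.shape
(7, 7, 13, 29)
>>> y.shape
(7, 13, 7, 7)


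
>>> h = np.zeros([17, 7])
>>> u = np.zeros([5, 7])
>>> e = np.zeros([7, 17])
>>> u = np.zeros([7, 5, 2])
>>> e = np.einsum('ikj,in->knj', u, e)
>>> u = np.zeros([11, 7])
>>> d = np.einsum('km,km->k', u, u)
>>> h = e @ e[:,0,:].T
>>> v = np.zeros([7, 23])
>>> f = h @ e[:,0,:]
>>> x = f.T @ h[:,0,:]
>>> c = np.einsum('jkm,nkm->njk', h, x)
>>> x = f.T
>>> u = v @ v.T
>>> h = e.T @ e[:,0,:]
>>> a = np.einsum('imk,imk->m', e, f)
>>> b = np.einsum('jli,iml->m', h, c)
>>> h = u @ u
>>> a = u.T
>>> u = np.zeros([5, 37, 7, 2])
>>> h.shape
(7, 7)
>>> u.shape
(5, 37, 7, 2)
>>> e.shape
(5, 17, 2)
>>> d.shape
(11,)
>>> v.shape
(7, 23)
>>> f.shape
(5, 17, 2)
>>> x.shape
(2, 17, 5)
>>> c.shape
(2, 5, 17)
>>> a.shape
(7, 7)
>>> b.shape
(5,)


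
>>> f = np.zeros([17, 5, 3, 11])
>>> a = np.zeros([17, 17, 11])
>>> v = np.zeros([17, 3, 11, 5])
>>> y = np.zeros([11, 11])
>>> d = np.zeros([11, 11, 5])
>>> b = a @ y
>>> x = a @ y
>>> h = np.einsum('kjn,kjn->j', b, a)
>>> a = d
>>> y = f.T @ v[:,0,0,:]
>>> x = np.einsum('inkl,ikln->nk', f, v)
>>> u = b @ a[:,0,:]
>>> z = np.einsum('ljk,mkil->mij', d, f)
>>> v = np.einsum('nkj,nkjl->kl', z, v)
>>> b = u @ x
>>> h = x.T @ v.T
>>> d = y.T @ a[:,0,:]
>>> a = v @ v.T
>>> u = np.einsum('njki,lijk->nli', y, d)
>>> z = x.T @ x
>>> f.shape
(17, 5, 3, 11)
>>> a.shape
(3, 3)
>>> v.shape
(3, 5)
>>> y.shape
(11, 3, 5, 5)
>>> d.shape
(5, 5, 3, 5)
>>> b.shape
(17, 17, 3)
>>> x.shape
(5, 3)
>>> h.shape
(3, 3)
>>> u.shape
(11, 5, 5)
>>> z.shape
(3, 3)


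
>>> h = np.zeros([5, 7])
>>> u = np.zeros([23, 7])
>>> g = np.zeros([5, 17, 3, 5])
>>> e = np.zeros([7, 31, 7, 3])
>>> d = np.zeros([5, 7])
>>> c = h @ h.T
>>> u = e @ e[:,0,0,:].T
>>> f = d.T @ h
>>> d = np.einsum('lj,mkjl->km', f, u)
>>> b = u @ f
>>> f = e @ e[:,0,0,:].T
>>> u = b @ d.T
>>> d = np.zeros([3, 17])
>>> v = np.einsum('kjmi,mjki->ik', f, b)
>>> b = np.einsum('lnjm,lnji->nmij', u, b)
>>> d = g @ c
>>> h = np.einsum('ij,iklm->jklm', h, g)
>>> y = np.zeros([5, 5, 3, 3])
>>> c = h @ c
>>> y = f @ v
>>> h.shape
(7, 17, 3, 5)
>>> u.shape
(7, 31, 7, 31)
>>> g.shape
(5, 17, 3, 5)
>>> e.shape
(7, 31, 7, 3)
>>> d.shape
(5, 17, 3, 5)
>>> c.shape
(7, 17, 3, 5)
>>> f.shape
(7, 31, 7, 7)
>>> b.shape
(31, 31, 7, 7)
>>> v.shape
(7, 7)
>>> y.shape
(7, 31, 7, 7)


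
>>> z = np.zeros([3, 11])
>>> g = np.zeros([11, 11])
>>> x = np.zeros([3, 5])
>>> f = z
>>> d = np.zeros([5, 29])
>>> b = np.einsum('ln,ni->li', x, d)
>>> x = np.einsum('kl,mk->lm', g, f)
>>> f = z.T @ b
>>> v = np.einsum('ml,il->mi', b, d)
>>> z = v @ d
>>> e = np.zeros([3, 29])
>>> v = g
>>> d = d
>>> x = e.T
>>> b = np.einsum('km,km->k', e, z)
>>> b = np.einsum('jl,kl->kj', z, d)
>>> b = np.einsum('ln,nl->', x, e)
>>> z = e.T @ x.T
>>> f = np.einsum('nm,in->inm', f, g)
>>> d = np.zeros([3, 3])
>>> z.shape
(29, 29)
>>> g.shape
(11, 11)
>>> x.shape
(29, 3)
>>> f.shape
(11, 11, 29)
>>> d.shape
(3, 3)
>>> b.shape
()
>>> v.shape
(11, 11)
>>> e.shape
(3, 29)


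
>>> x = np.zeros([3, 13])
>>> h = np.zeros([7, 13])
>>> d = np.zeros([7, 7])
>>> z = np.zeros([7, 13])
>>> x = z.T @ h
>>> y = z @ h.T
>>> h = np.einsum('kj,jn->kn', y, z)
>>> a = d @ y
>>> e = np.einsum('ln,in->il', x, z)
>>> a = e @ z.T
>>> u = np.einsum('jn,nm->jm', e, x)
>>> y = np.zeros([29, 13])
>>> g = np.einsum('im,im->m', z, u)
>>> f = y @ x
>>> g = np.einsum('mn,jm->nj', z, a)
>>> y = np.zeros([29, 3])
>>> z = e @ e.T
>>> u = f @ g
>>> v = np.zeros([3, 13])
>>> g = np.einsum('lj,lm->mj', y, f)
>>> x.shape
(13, 13)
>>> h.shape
(7, 13)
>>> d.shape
(7, 7)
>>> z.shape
(7, 7)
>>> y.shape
(29, 3)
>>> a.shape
(7, 7)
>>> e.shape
(7, 13)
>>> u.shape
(29, 7)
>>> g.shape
(13, 3)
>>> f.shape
(29, 13)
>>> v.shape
(3, 13)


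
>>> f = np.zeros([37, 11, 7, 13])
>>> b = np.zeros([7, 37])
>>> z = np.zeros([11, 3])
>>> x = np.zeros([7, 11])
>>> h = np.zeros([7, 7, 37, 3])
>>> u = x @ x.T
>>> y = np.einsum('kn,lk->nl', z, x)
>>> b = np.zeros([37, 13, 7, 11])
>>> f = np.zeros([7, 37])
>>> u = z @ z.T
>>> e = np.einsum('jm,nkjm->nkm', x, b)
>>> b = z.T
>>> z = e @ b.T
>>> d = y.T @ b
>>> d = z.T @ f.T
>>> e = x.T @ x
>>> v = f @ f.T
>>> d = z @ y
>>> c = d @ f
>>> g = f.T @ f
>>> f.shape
(7, 37)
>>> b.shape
(3, 11)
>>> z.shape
(37, 13, 3)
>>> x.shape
(7, 11)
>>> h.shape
(7, 7, 37, 3)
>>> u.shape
(11, 11)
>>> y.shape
(3, 7)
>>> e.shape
(11, 11)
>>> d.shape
(37, 13, 7)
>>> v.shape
(7, 7)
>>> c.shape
(37, 13, 37)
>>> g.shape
(37, 37)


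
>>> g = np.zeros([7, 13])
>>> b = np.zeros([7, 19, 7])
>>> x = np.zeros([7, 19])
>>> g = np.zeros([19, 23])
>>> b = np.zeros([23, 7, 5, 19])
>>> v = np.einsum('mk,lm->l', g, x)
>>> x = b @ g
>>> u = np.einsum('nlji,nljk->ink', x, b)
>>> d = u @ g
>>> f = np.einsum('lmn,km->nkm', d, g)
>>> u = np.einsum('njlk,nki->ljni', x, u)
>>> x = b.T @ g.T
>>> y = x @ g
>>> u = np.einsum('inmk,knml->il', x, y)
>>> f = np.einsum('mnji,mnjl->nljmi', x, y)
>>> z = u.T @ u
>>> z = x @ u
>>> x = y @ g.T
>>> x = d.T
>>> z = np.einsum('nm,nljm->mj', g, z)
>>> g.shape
(19, 23)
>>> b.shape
(23, 7, 5, 19)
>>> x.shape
(23, 23, 23)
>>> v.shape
(7,)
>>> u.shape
(19, 23)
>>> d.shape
(23, 23, 23)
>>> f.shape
(5, 23, 7, 19, 19)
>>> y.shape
(19, 5, 7, 23)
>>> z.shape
(23, 7)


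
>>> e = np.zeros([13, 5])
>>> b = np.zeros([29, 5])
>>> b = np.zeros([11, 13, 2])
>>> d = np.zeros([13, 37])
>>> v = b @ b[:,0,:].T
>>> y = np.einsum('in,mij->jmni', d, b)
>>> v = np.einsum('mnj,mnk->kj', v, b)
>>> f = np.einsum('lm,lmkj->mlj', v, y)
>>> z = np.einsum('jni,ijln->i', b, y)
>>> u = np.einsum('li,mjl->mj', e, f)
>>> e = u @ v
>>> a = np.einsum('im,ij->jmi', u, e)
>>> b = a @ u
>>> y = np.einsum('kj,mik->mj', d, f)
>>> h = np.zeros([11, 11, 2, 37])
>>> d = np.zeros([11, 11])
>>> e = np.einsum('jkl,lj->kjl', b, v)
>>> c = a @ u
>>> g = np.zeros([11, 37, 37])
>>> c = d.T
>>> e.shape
(2, 11, 2)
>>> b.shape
(11, 2, 2)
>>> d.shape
(11, 11)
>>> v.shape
(2, 11)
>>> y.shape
(11, 37)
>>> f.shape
(11, 2, 13)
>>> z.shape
(2,)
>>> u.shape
(11, 2)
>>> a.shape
(11, 2, 11)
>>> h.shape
(11, 11, 2, 37)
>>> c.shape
(11, 11)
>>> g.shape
(11, 37, 37)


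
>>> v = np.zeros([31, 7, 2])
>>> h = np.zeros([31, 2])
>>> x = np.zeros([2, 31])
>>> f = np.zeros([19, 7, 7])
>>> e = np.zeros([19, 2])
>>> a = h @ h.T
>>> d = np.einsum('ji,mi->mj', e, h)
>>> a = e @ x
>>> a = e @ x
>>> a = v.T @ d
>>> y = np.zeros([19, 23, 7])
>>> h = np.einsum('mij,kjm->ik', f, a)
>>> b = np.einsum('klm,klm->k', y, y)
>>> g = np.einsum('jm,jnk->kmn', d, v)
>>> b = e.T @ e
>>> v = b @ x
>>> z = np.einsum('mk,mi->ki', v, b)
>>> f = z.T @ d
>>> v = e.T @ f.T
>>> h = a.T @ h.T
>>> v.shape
(2, 2)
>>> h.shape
(19, 7, 7)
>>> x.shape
(2, 31)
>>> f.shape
(2, 19)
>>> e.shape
(19, 2)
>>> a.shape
(2, 7, 19)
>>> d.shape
(31, 19)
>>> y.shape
(19, 23, 7)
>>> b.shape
(2, 2)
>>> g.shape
(2, 19, 7)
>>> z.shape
(31, 2)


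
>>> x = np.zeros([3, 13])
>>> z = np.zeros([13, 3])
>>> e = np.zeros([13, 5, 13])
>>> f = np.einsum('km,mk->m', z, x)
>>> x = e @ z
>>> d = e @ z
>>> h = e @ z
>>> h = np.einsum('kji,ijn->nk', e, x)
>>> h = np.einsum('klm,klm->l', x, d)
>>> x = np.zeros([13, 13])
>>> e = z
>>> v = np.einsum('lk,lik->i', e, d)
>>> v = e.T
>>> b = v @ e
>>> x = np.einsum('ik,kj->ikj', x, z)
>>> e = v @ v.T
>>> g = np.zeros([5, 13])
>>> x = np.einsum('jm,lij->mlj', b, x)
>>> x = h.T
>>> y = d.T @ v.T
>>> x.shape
(5,)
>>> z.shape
(13, 3)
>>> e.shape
(3, 3)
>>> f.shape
(3,)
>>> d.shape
(13, 5, 3)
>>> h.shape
(5,)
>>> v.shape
(3, 13)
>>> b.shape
(3, 3)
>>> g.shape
(5, 13)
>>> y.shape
(3, 5, 3)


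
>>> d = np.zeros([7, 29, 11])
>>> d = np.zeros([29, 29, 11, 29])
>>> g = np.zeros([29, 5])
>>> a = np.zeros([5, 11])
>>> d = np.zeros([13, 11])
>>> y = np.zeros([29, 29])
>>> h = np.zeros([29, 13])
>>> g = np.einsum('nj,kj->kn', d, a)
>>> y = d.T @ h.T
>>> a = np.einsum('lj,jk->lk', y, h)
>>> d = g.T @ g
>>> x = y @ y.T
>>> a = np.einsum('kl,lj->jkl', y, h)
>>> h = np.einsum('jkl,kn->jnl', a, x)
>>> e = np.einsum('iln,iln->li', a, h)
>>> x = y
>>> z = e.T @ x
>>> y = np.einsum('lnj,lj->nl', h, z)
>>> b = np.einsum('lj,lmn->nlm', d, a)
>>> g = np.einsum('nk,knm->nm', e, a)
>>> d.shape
(13, 13)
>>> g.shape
(11, 29)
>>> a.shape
(13, 11, 29)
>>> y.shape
(11, 13)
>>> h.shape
(13, 11, 29)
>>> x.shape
(11, 29)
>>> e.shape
(11, 13)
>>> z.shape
(13, 29)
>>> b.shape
(29, 13, 11)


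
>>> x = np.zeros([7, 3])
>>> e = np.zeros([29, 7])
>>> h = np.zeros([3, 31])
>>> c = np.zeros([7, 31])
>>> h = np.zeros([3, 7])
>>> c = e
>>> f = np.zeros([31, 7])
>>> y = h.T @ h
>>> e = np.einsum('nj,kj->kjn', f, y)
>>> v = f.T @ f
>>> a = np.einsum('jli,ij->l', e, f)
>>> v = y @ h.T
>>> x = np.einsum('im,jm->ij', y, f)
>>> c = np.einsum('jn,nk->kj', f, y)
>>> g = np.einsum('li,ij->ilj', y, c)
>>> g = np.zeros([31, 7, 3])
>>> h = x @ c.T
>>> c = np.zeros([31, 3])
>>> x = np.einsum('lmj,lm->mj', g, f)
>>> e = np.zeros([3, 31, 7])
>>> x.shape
(7, 3)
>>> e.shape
(3, 31, 7)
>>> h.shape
(7, 7)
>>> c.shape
(31, 3)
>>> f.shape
(31, 7)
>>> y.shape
(7, 7)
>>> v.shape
(7, 3)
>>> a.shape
(7,)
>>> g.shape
(31, 7, 3)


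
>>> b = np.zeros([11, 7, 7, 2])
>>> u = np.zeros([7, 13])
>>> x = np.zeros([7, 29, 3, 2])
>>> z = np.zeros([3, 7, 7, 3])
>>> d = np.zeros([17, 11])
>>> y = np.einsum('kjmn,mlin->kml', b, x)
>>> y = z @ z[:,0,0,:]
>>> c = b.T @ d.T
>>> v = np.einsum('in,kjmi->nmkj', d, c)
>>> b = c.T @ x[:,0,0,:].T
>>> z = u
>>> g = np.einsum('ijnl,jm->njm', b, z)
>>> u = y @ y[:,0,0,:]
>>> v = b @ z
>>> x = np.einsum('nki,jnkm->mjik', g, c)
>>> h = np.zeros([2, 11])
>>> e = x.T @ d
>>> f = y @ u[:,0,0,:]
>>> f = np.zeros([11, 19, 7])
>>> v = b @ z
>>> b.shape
(17, 7, 7, 7)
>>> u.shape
(3, 7, 7, 3)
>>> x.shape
(17, 2, 13, 7)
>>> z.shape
(7, 13)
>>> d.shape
(17, 11)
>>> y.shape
(3, 7, 7, 3)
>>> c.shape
(2, 7, 7, 17)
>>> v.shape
(17, 7, 7, 13)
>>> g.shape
(7, 7, 13)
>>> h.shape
(2, 11)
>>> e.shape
(7, 13, 2, 11)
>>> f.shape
(11, 19, 7)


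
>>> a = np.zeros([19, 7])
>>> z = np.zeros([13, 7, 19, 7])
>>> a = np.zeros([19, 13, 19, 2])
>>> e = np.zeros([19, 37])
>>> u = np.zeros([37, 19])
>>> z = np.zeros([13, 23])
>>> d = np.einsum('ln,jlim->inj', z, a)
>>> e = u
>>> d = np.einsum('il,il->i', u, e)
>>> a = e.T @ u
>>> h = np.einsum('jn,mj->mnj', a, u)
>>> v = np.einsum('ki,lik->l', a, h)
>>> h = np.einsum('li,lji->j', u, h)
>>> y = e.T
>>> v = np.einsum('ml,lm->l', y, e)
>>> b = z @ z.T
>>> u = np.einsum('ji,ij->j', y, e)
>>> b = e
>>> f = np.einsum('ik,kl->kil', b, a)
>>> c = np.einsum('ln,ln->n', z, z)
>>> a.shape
(19, 19)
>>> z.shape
(13, 23)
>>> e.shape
(37, 19)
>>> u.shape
(19,)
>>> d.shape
(37,)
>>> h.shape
(19,)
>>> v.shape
(37,)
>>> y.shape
(19, 37)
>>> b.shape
(37, 19)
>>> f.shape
(19, 37, 19)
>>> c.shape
(23,)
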